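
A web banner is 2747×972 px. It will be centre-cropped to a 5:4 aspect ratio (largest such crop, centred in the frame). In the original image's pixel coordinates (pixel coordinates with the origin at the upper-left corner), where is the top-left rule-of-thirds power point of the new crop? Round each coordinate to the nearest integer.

(1171, 324)

2747/972 > 5/4, so the 5:4 crop keeps the full height 972 and trims width to 972 × 5/4 = 1215.00 px.
Left offset = (2747 − 1215.00)/2 = 766.00 px; top offset = 0.
Top-left is one-third across and one-third down within the crop:
x = 766.00 + 1 × 1215.00/3 ≈ 1171; y = 0.00 + 1 × 972.00/3 ≈ 324.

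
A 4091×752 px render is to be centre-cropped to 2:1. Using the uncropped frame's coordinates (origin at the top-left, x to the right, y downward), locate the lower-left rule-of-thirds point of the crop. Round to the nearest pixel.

x = 1795 px, y = 501 px

4091/752 > 2/1, so the 2:1 crop keeps the full height 752 and trims width to 752 × 2/1 = 1504.00 px.
Left offset = (4091 − 1504.00)/2 = 1293.50 px; top offset = 0.
Lower-left is one-third across and two-thirds down within the crop:
x = 1293.50 + 1 × 1504.00/3 ≈ 1795; y = 0.00 + 2 × 752.00/3 ≈ 501.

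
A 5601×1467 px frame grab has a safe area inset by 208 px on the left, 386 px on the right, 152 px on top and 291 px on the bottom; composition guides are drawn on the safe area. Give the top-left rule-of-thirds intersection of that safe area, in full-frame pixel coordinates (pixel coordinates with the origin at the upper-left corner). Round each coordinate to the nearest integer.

Content width = 5601 − 208 − 386 = 5007 px; content height = 1467 − 152 − 291 = 1024 px.
Top-left is one-third across and one-third down within the safe area.
x = 208 + 1 × 5007/3 = 208 + 1669.00 ≈ 1877
y = 152 + 1 × 1024/3 = 152 + 341.33 ≈ 493

x = 1877 px, y = 493 px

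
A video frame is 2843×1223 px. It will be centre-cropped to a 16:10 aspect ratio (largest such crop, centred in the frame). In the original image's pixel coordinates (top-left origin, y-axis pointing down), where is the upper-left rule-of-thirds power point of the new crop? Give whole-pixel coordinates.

x = 1095 px, y = 408 px

2843/1223 > 16/10, so the 16:10 crop keeps the full height 1223 and trims width to 1223 × 16/10 = 1956.80 px.
Left offset = (2843 − 1956.80)/2 = 443.10 px; top offset = 0.
Upper-left is one-third across and one-third down within the crop:
x = 443.10 + 1 × 1956.80/3 ≈ 1095; y = 0.00 + 1 × 1223.00/3 ≈ 408.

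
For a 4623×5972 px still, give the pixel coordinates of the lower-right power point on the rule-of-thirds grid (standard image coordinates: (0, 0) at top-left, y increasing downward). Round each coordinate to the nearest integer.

x = 3082 px, y = 3981 px

The lower-right point sits two-thirds of the way across and two-thirds of the way down.
x = 2 × 4623/3 ≈ 3082; y = 2 × 5972/3 ≈ 3981.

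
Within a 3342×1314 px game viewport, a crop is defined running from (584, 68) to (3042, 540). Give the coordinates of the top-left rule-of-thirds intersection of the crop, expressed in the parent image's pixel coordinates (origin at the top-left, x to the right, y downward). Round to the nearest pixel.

(1403, 225)

Crop width = 3042 − 584 = 2458 px; one third is 819.33 px.
Crop height = 540 − 68 = 472 px; one third is 157.33 px.
The top-left point is one-third across and one-third down within the crop:
x = 584 + 1 × 819.33 ≈ 1403; y = 68 + 1 × 157.33 ≈ 225.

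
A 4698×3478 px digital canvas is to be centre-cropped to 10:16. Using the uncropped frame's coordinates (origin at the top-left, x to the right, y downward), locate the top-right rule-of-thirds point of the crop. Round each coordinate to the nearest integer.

4698/3478 > 10/16, so the 10:16 crop keeps the full height 3478 and trims width to 3478 × 10/16 = 2173.75 px.
Left offset = (4698 − 2173.75)/2 = 1262.12 px; top offset = 0.
Top-right is two-thirds across and one-third down within the crop:
x = 1262.12 + 2 × 2173.75/3 ≈ 2711; y = 0.00 + 1 × 3478.00/3 ≈ 1159.

(2711, 1159)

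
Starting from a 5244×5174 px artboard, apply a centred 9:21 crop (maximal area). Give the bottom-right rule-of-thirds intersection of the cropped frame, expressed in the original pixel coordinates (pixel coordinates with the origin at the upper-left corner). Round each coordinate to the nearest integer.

5244/5174 > 9/21, so the 9:21 crop keeps the full height 5174 and trims width to 5174 × 9/21 = 2217.43 px.
Left offset = (5244 − 2217.43)/2 = 1513.29 px; top offset = 0.
Bottom-right is two-thirds across and two-thirds down within the crop:
x = 1513.29 + 2 × 2217.43/3 ≈ 2992; y = 0.00 + 2 × 5174.00/3 ≈ 3449.

x = 2992 px, y = 3449 px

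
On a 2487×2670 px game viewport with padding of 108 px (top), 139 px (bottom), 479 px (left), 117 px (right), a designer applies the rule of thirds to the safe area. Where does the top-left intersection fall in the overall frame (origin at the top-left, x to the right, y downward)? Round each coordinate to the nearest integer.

Content width = 2487 − 479 − 117 = 1891 px; content height = 2670 − 108 − 139 = 2423 px.
Top-left is one-third across and one-third down within the safe area.
x = 479 + 1 × 1891/3 = 479 + 630.33 ≈ 1109
y = 108 + 1 × 2423/3 = 108 + 807.67 ≈ 916

(1109, 916)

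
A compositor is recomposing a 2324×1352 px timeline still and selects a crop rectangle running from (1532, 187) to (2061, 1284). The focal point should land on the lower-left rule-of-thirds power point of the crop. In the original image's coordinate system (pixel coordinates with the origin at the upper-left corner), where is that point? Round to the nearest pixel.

Crop width = 2061 − 1532 = 529 px; one third is 176.33 px.
Crop height = 1284 − 187 = 1097 px; one third is 365.67 px.
The lower-left point is one-third across and two-thirds down within the crop:
x = 1532 + 1 × 176.33 ≈ 1708; y = 187 + 2 × 365.67 ≈ 918.

x = 1708 px, y = 918 px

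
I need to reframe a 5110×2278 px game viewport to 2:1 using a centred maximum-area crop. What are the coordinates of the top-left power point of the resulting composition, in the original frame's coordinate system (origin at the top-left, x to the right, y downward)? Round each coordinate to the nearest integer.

x = 1796 px, y = 759 px

5110/2278 > 2/1, so the 2:1 crop keeps the full height 2278 and trims width to 2278 × 2/1 = 4556.00 px.
Left offset = (5110 − 4556.00)/2 = 277.00 px; top offset = 0.
Top-left is one-third across and one-third down within the crop:
x = 277.00 + 1 × 4556.00/3 ≈ 1796; y = 0.00 + 1 × 2278.00/3 ≈ 759.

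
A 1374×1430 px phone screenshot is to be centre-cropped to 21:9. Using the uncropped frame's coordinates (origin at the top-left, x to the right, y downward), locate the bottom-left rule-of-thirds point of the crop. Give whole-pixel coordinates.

1374/1430 < 21/9, so the 21:9 crop keeps the full width 1374 and trims height to 1374 × 9/21 = 588.86 px.
Top offset = (1430 − 588.86)/2 = 420.57 px; left offset = 0.
Bottom-left is one-third across and two-thirds down within the crop:
x = 0.00 + 1 × 1374.00/3 ≈ 458; y = 420.57 + 2 × 588.86/3 ≈ 813.

x = 458 px, y = 813 px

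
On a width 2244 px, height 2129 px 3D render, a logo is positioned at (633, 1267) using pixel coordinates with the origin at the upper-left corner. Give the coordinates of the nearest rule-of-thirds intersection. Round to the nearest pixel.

Third lines: x ∈ {748, 1496}, y ∈ {710, 1419}.
633 is closer to x = 748; 1267 is closer to y = 1419.
So the nearest intersection is the lower-left power point.

(748, 1419)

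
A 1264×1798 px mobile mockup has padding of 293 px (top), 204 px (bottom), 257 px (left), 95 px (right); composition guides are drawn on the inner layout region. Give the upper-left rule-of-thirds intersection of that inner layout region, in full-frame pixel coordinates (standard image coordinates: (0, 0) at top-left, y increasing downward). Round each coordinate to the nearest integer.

Content width = 1264 − 257 − 95 = 912 px; content height = 1798 − 293 − 204 = 1301 px.
Upper-left is one-third across and one-third down within the inner layout region.
x = 257 + 1 × 912/3 = 257 + 304.00 ≈ 561
y = 293 + 1 × 1301/3 = 293 + 433.67 ≈ 727

x = 561 px, y = 727 px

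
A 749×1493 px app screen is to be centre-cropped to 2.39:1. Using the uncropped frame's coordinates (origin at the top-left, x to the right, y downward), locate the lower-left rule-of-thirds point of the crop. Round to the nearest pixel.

749/1493 < 2.39/1, so the 2.39:1 crop keeps the full width 749 and trims height to 749 × 1/2.39 = 313.39 px.
Top offset = (1493 − 313.39)/2 = 589.81 px; left offset = 0.
Lower-left is one-third across and two-thirds down within the crop:
x = 0.00 + 1 × 749.00/3 ≈ 250; y = 589.81 + 2 × 313.39/3 ≈ 799.

x = 250 px, y = 799 px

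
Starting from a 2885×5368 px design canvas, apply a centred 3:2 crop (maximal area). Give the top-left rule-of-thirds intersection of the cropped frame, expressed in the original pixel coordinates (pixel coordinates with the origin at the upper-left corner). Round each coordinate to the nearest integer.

2885/5368 < 3/2, so the 3:2 crop keeps the full width 2885 and trims height to 2885 × 2/3 = 1923.33 px.
Top offset = (5368 − 1923.33)/2 = 1722.33 px; left offset = 0.
Top-left is one-third across and one-third down within the crop:
x = 0.00 + 1 × 2885.00/3 ≈ 962; y = 1722.33 + 1 × 1923.33/3 ≈ 2363.

x = 962 px, y = 2363 px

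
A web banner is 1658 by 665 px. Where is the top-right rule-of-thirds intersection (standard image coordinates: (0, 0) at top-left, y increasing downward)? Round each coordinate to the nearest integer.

(1105, 222)

The top-right point sits two-thirds of the way across and one-third of the way down.
x = 2 × 1658/3 ≈ 1105; y = 1 × 665/3 ≈ 222.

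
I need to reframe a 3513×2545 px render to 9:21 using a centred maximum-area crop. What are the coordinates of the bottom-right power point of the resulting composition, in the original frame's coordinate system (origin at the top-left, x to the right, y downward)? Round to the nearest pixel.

(1938, 1697)

3513/2545 > 9/21, so the 9:21 crop keeps the full height 2545 and trims width to 2545 × 9/21 = 1090.71 px.
Left offset = (3513 − 1090.71)/2 = 1211.14 px; top offset = 0.
Bottom-right is two-thirds across and two-thirds down within the crop:
x = 1211.14 + 2 × 1090.71/3 ≈ 1938; y = 0.00 + 2 × 2545.00/3 ≈ 1697.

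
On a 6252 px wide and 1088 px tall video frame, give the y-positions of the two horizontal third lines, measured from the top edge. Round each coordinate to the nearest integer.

y = 363 px and y = 725 px

1088 / 3 = 362.67, so the horizontal lines sit at one and two thirds of 1088.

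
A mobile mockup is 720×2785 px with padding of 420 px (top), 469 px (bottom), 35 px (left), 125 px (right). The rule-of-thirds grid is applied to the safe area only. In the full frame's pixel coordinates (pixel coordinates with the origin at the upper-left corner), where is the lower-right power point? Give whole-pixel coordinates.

(408, 1684)

Content width = 720 − 35 − 125 = 560 px; content height = 2785 − 420 − 469 = 1896 px.
Lower-right is two-thirds across and two-thirds down within the safe area.
x = 35 + 2 × 560/3 = 35 + 373.33 ≈ 408
y = 420 + 2 × 1896/3 = 420 + 1264.00 ≈ 1684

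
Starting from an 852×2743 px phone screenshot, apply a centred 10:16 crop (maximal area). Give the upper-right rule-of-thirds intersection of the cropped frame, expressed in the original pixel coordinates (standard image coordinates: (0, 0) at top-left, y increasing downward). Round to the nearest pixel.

852/2743 < 10/16, so the 10:16 crop keeps the full width 852 and trims height to 852 × 16/10 = 1363.20 px.
Top offset = (2743 − 1363.20)/2 = 689.90 px; left offset = 0.
Upper-right is two-thirds across and one-third down within the crop:
x = 0.00 + 2 × 852.00/3 ≈ 568; y = 689.90 + 1 × 1363.20/3 ≈ 1144.

(568, 1144)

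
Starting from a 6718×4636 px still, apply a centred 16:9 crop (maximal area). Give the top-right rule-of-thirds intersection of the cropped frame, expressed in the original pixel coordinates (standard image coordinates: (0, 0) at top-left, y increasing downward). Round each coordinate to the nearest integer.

(4479, 1688)

6718/4636 < 16/9, so the 16:9 crop keeps the full width 6718 and trims height to 6718 × 9/16 = 3778.88 px.
Top offset = (4636 − 3778.88)/2 = 428.56 px; left offset = 0.
Top-right is two-thirds across and one-third down within the crop:
x = 0.00 + 2 × 6718.00/3 ≈ 4479; y = 428.56 + 1 × 3778.88/3 ≈ 1688.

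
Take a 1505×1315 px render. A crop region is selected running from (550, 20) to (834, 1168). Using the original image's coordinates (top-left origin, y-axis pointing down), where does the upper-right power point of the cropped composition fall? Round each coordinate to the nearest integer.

Crop width = 834 − 550 = 284 px; one third is 94.67 px.
Crop height = 1168 − 20 = 1148 px; one third is 382.67 px.
The upper-right point is two-thirds across and one-third down within the crop:
x = 550 + 2 × 94.67 ≈ 739; y = 20 + 1 × 382.67 ≈ 403.

(739, 403)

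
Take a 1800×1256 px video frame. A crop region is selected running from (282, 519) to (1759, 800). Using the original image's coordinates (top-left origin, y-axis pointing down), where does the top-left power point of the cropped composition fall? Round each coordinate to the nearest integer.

Crop width = 1759 − 282 = 1477 px; one third is 492.33 px.
Crop height = 800 − 519 = 281 px; one third is 93.67 px.
The top-left point is one-third across and one-third down within the crop:
x = 282 + 1 × 492.33 ≈ 774; y = 519 + 1 × 93.67 ≈ 613.

x = 774 px, y = 613 px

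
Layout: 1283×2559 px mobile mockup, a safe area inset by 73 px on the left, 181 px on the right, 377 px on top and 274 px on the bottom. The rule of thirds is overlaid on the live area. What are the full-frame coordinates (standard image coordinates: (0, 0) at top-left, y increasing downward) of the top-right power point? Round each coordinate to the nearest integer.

x = 759 px, y = 1013 px

Content width = 1283 − 73 − 181 = 1029 px; content height = 2559 − 377 − 274 = 1908 px.
Top-right is two-thirds across and one-third down within the live area.
x = 73 + 2 × 1029/3 = 73 + 686.00 ≈ 759
y = 377 + 1 × 1908/3 = 377 + 636.00 ≈ 1013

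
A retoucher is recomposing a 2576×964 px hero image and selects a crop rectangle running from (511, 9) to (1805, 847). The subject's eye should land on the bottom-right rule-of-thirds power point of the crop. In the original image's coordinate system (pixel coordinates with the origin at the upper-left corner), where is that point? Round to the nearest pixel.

Crop width = 1805 − 511 = 1294 px; one third is 431.33 px.
Crop height = 847 − 9 = 838 px; one third is 279.33 px.
The bottom-right point is two-thirds across and two-thirds down within the crop:
x = 511 + 2 × 431.33 ≈ 1374; y = 9 + 2 × 279.33 ≈ 568.

x = 1374 px, y = 568 px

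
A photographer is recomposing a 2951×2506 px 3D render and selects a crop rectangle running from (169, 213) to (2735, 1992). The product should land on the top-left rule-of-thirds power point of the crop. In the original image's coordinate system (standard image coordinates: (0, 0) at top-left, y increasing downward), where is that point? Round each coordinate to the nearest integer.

(1024, 806)

Crop width = 2735 − 169 = 2566 px; one third is 855.33 px.
Crop height = 1992 − 213 = 1779 px; one third is 593.00 px.
The top-left point is one-third across and one-third down within the crop:
x = 169 + 1 × 855.33 ≈ 1024; y = 213 + 1 × 593.00 ≈ 806.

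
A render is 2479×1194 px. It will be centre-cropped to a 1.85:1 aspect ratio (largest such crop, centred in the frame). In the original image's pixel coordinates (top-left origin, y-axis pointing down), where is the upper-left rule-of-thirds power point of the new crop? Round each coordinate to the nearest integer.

2479/1194 > 1.85/1, so the 1.85:1 crop keeps the full height 1194 and trims width to 1194 × 1.85/1 = 2208.90 px.
Left offset = (2479 − 2208.90)/2 = 135.05 px; top offset = 0.
Upper-left is one-third across and one-third down within the crop:
x = 135.05 + 1 × 2208.90/3 ≈ 871; y = 0.00 + 1 × 1194.00/3 ≈ 398.

(871, 398)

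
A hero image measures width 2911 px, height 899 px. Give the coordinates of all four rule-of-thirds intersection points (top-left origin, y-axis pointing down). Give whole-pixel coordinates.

One third of 2911 is 970.33; one third of 899 is 299.67.
Vertical third lines at x = 970 and x = 1941; horizontal third lines at y = 300 and y = 599.

(970, 300), (1941, 300), (970, 599), (1941, 599)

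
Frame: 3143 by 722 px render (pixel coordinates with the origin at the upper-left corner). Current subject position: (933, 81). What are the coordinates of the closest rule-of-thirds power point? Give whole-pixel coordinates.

Third lines: x ∈ {1048, 2095}, y ∈ {241, 481}.
933 is closer to x = 1048; 81 is closer to y = 241.
So the nearest intersection is the upper-left power point.

(1048, 241)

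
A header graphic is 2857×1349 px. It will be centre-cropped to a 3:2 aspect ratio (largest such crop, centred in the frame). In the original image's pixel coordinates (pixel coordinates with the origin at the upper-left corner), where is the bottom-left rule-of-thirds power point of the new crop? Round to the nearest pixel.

2857/1349 > 3/2, so the 3:2 crop keeps the full height 1349 and trims width to 1349 × 3/2 = 2023.50 px.
Left offset = (2857 − 2023.50)/2 = 416.75 px; top offset = 0.
Bottom-left is one-third across and two-thirds down within the crop:
x = 416.75 + 1 × 2023.50/3 ≈ 1091; y = 0.00 + 2 × 1349.00/3 ≈ 899.

(1091, 899)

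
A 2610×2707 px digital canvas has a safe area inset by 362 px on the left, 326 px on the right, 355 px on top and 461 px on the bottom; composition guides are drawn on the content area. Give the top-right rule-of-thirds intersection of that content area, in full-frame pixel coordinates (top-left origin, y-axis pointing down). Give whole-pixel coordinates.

x = 1643 px, y = 985 px

Content width = 2610 − 362 − 326 = 1922 px; content height = 2707 − 355 − 461 = 1891 px.
Top-right is two-thirds across and one-third down within the content area.
x = 362 + 2 × 1922/3 = 362 + 1281.33 ≈ 1643
y = 355 + 1 × 1891/3 = 355 + 630.33 ≈ 985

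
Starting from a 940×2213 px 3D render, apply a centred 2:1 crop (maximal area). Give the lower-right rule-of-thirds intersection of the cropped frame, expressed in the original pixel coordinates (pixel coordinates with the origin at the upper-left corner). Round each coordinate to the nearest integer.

940/2213 < 2/1, so the 2:1 crop keeps the full width 940 and trims height to 940 × 1/2 = 470.00 px.
Top offset = (2213 − 470.00)/2 = 871.50 px; left offset = 0.
Lower-right is two-thirds across and two-thirds down within the crop:
x = 0.00 + 2 × 940.00/3 ≈ 627; y = 871.50 + 2 × 470.00/3 ≈ 1185.

(627, 1185)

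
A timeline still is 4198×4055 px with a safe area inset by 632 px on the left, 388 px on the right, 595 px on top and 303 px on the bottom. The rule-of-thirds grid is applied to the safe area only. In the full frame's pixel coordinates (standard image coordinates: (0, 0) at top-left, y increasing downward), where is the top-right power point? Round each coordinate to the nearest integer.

Content width = 4198 − 632 − 388 = 3178 px; content height = 4055 − 595 − 303 = 3157 px.
Top-right is two-thirds across and one-third down within the safe area.
x = 632 + 2 × 3178/3 = 632 + 2118.67 ≈ 2751
y = 595 + 1 × 3157/3 = 595 + 1052.33 ≈ 1647

(2751, 1647)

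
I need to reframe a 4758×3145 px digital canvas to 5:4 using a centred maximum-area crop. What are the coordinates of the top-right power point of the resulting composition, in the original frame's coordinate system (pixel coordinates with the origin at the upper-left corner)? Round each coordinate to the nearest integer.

4758/3145 > 5/4, so the 5:4 crop keeps the full height 3145 and trims width to 3145 × 5/4 = 3931.25 px.
Left offset = (4758 − 3931.25)/2 = 413.38 px; top offset = 0.
Top-right is two-thirds across and one-third down within the crop:
x = 413.38 + 2 × 3931.25/3 ≈ 3034; y = 0.00 + 1 × 3145.00/3 ≈ 1048.

(3034, 1048)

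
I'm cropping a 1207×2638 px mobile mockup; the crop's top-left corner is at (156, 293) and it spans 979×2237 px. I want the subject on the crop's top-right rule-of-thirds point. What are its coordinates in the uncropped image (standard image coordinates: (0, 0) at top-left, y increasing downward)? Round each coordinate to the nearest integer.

One third of the crop width 979 is 326.33 px.
One third of the crop height 2237 is 745.67 px.
The top-right point is two-thirds across and one-third down within the crop:
x = 156 + 2 × 326.33 ≈ 809; y = 293 + 1 × 745.67 ≈ 1039.

x = 809 px, y = 1039 px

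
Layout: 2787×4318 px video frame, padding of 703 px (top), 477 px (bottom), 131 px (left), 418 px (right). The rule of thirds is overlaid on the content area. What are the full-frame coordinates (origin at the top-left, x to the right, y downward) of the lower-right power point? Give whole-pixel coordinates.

Content width = 2787 − 131 − 418 = 2238 px; content height = 4318 − 703 − 477 = 3138 px.
Lower-right is two-thirds across and two-thirds down within the content area.
x = 131 + 2 × 2238/3 = 131 + 1492.00 ≈ 1623
y = 703 + 2 × 3138/3 = 703 + 2092.00 ≈ 2795

x = 1623 px, y = 2795 px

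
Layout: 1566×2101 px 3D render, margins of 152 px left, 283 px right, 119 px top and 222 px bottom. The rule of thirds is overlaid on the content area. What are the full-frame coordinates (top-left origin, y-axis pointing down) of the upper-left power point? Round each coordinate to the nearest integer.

x = 529 px, y = 706 px

Content width = 1566 − 152 − 283 = 1131 px; content height = 2101 − 119 − 222 = 1760 px.
Upper-left is one-third across and one-third down within the content area.
x = 152 + 1 × 1131/3 = 152 + 377.00 ≈ 529
y = 119 + 1 × 1760/3 = 119 + 586.67 ≈ 706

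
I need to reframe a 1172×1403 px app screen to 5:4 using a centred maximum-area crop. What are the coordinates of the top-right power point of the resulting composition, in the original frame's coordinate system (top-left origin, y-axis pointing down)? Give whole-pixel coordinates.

1172/1403 < 5/4, so the 5:4 crop keeps the full width 1172 and trims height to 1172 × 4/5 = 937.60 px.
Top offset = (1403 − 937.60)/2 = 232.70 px; left offset = 0.
Top-right is two-thirds across and one-third down within the crop:
x = 0.00 + 2 × 1172.00/3 ≈ 781; y = 232.70 + 1 × 937.60/3 ≈ 545.

(781, 545)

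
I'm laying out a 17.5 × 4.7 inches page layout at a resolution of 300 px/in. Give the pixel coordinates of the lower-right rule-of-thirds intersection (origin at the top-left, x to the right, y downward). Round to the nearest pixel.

(3500, 940)

In pixels the canvas is 17.5 × 300 = 5250 wide and 4.7 × 300 = 1410 tall.
The lower-right point is two-thirds across and two-thirds down:
x = 2 × 5250/3 ≈ 3500; y = 2 × 1410/3 ≈ 940.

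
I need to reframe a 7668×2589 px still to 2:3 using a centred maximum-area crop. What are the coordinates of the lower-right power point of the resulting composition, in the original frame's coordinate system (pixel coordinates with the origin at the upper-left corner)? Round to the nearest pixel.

7668/2589 > 2/3, so the 2:3 crop keeps the full height 2589 and trims width to 2589 × 2/3 = 1726.00 px.
Left offset = (7668 − 1726.00)/2 = 2971.00 px; top offset = 0.
Lower-right is two-thirds across and two-thirds down within the crop:
x = 2971.00 + 2 × 1726.00/3 ≈ 4122; y = 0.00 + 2 × 2589.00/3 ≈ 1726.

(4122, 1726)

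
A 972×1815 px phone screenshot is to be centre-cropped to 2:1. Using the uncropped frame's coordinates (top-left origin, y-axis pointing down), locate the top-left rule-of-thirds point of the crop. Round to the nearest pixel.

x = 324 px, y = 827 px

972/1815 < 2/1, so the 2:1 crop keeps the full width 972 and trims height to 972 × 1/2 = 486.00 px.
Top offset = (1815 − 486.00)/2 = 664.50 px; left offset = 0.
Top-left is one-third across and one-third down within the crop:
x = 0.00 + 1 × 972.00/3 ≈ 324; y = 664.50 + 1 × 486.00/3 ≈ 827.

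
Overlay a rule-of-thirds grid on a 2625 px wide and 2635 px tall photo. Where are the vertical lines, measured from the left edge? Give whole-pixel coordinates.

2625 / 3 = 875, so the vertical lines sit at one and two thirds of 2625.

x = 875 px and x = 1750 px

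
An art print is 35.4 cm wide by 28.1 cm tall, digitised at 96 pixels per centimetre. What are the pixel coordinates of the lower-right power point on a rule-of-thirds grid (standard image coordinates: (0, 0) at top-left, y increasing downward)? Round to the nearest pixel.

x = 2266 px, y = 1798 px

In pixels the canvas is 35.4 × 96 = 3398.4 wide and 28.1 × 96 = 2697.6 tall.
The lower-right point is two-thirds across and two-thirds down:
x = 2 × 3398.4/3 ≈ 2266; y = 2 × 2697.6/3 ≈ 1798.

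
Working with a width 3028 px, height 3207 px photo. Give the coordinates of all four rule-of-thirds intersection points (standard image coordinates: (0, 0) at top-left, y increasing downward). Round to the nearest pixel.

One third of 3028 is 1009.33; one third of 3207 is 1069.
Vertical third lines at x = 1009 and x = 2019; horizontal third lines at y = 1069 and y = 2138.

(1009, 1069), (2019, 1069), (1009, 2138), (2019, 2138)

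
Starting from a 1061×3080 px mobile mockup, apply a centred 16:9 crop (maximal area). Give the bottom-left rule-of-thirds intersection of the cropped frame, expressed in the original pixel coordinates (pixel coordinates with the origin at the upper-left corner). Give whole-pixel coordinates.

(354, 1639)

1061/3080 < 16/9, so the 16:9 crop keeps the full width 1061 and trims height to 1061 × 9/16 = 596.81 px.
Top offset = (3080 − 596.81)/2 = 1241.59 px; left offset = 0.
Bottom-left is one-third across and two-thirds down within the crop:
x = 0.00 + 1 × 1061.00/3 ≈ 354; y = 1241.59 + 2 × 596.81/3 ≈ 1639.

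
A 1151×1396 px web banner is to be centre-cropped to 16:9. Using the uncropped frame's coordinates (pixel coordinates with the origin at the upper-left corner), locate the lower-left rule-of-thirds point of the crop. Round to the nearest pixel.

1151/1396 < 16/9, so the 16:9 crop keeps the full width 1151 and trims height to 1151 × 9/16 = 647.44 px.
Top offset = (1396 − 647.44)/2 = 374.28 px; left offset = 0.
Lower-left is one-third across and two-thirds down within the crop:
x = 0.00 + 1 × 1151.00/3 ≈ 384; y = 374.28 + 2 × 647.44/3 ≈ 806.

(384, 806)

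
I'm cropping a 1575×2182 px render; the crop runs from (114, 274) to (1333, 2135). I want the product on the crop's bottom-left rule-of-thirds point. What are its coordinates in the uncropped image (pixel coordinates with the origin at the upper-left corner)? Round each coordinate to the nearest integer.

(520, 1515)

Crop width = 1333 − 114 = 1219 px; one third is 406.33 px.
Crop height = 2135 − 274 = 1861 px; one third is 620.33 px.
The bottom-left point is one-third across and two-thirds down within the crop:
x = 114 + 1 × 406.33 ≈ 520; y = 274 + 2 × 620.33 ≈ 1515.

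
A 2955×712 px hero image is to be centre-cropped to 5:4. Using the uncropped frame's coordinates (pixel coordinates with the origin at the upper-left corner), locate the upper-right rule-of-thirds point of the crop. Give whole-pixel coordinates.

(1626, 237)

2955/712 > 5/4, so the 5:4 crop keeps the full height 712 and trims width to 712 × 5/4 = 890.00 px.
Left offset = (2955 − 890.00)/2 = 1032.50 px; top offset = 0.
Upper-right is two-thirds across and one-third down within the crop:
x = 1032.50 + 2 × 890.00/3 ≈ 1626; y = 0.00 + 1 × 712.00/3 ≈ 237.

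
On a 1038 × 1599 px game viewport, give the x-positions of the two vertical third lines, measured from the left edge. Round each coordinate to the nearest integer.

346 px and 692 px

1038 / 3 = 346, so the vertical lines sit at one and two thirds of 1038.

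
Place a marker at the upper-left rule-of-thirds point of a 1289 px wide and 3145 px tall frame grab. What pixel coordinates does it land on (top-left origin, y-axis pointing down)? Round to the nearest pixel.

x = 430 px, y = 1048 px

The upper-left point sits one-third of the way across and one-third of the way down.
x = 1 × 1289/3 ≈ 430; y = 1 × 3145/3 ≈ 1048.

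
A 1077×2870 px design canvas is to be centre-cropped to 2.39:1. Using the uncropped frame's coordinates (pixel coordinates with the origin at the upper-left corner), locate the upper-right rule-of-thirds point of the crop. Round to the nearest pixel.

(718, 1360)

1077/2870 < 2.39/1, so the 2.39:1 crop keeps the full width 1077 and trims height to 1077 × 1/2.39 = 450.63 px.
Top offset = (2870 − 450.63)/2 = 1209.69 px; left offset = 0.
Upper-right is two-thirds across and one-third down within the crop:
x = 0.00 + 2 × 1077.00/3 ≈ 718; y = 1209.69 + 1 × 450.63/3 ≈ 1360.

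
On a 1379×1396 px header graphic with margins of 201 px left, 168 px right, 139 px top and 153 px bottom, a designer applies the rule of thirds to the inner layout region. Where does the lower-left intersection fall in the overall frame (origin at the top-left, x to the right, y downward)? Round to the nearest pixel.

Content width = 1379 − 201 − 168 = 1010 px; content height = 1396 − 139 − 153 = 1104 px.
Lower-left is one-third across and two-thirds down within the inner layout region.
x = 201 + 1 × 1010/3 = 201 + 336.67 ≈ 538
y = 139 + 2 × 1104/3 = 139 + 736.00 ≈ 875

x = 538 px, y = 875 px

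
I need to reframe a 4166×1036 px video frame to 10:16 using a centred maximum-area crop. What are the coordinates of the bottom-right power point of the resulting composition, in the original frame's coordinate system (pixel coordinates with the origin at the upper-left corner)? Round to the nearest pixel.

4166/1036 > 10/16, so the 10:16 crop keeps the full height 1036 and trims width to 1036 × 10/16 = 647.50 px.
Left offset = (4166 − 647.50)/2 = 1759.25 px; top offset = 0.
Bottom-right is two-thirds across and two-thirds down within the crop:
x = 1759.25 + 2 × 647.50/3 ≈ 2191; y = 0.00 + 2 × 1036.00/3 ≈ 691.

x = 2191 px, y = 691 px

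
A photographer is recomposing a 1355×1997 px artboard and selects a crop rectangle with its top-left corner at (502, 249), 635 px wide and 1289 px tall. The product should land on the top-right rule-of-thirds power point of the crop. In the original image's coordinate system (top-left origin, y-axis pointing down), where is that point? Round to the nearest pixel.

One third of the crop width 635 is 211.67 px.
One third of the crop height 1289 is 429.67 px.
The top-right point is two-thirds across and one-third down within the crop:
x = 502 + 2 × 211.67 ≈ 925; y = 249 + 1 × 429.67 ≈ 679.

x = 925 px, y = 679 px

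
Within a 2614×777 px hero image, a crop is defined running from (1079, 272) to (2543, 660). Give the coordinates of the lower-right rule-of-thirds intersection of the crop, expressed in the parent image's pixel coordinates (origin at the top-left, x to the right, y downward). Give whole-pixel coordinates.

(2055, 531)

Crop width = 2543 − 1079 = 1464 px; one third is 488.00 px.
Crop height = 660 − 272 = 388 px; one third is 129.33 px.
The lower-right point is two-thirds across and two-thirds down within the crop:
x = 1079 + 2 × 488.00 ≈ 2055; y = 272 + 2 × 129.33 ≈ 531.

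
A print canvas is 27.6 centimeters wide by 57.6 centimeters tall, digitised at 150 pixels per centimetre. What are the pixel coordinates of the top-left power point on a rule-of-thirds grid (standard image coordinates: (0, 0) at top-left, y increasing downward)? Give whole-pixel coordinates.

In pixels the canvas is 27.6 × 150 = 4140 wide and 57.6 × 150 = 8640 tall.
The top-left point is one-third across and one-third down:
x = 1 × 4140/3 ≈ 1380; y = 1 × 8640/3 ≈ 2880.

x = 1380 px, y = 2880 px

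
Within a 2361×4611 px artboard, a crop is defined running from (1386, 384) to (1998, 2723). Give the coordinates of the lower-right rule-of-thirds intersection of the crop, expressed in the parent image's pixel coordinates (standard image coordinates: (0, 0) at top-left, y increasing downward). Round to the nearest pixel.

x = 1794 px, y = 1943 px

Crop width = 1998 − 1386 = 612 px; one third is 204.00 px.
Crop height = 2723 − 384 = 2339 px; one third is 779.67 px.
The lower-right point is two-thirds across and two-thirds down within the crop:
x = 1386 + 2 × 204.00 ≈ 1794; y = 384 + 2 × 779.67 ≈ 1943.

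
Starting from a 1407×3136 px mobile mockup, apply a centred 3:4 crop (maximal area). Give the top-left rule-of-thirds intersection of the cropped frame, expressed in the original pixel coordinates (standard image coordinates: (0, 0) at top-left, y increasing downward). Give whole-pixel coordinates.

1407/3136 < 3/4, so the 3:4 crop keeps the full width 1407 and trims height to 1407 × 4/3 = 1876.00 px.
Top offset = (3136 − 1876.00)/2 = 630.00 px; left offset = 0.
Top-left is one-third across and one-third down within the crop:
x = 0.00 + 1 × 1407.00/3 ≈ 469; y = 630.00 + 1 × 1876.00/3 ≈ 1255.

(469, 1255)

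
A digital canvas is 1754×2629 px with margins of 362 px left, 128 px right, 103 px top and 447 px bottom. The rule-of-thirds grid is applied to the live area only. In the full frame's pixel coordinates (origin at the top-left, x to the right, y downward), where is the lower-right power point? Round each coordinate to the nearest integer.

(1205, 1489)

Content width = 1754 − 362 − 128 = 1264 px; content height = 2629 − 103 − 447 = 2079 px.
Lower-right is two-thirds across and two-thirds down within the live area.
x = 362 + 2 × 1264/3 = 362 + 842.67 ≈ 1205
y = 103 + 2 × 2079/3 = 103 + 1386.00 ≈ 1489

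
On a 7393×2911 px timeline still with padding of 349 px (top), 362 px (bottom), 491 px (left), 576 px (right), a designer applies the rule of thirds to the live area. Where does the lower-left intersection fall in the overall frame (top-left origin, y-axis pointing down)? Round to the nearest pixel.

(2600, 1816)

Content width = 7393 − 491 − 576 = 6326 px; content height = 2911 − 349 − 362 = 2200 px.
Lower-left is one-third across and two-thirds down within the live area.
x = 491 + 1 × 6326/3 = 491 + 2108.67 ≈ 2600
y = 349 + 2 × 2200/3 = 349 + 1466.67 ≈ 1816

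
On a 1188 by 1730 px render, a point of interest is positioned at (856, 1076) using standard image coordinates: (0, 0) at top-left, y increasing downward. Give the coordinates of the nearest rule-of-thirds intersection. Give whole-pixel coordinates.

Third lines: x ∈ {396, 792}, y ∈ {577, 1153}.
856 is closer to x = 792; 1076 is closer to y = 1153.
So the nearest intersection is the lower-right power point.

(792, 1153)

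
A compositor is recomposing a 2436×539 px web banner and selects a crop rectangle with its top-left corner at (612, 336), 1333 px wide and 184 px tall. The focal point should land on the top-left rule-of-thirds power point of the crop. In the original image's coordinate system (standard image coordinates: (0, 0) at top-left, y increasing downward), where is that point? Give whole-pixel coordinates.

One third of the crop width 1333 is 444.33 px.
One third of the crop height 184 is 61.33 px.
The top-left point is one-third across and one-third down within the crop:
x = 612 + 1 × 444.33 ≈ 1056; y = 336 + 1 × 61.33 ≈ 397.

(1056, 397)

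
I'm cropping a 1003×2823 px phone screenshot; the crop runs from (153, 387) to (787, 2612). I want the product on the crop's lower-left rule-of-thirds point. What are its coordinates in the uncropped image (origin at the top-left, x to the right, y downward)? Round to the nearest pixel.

(364, 1870)

Crop width = 787 − 153 = 634 px; one third is 211.33 px.
Crop height = 2612 − 387 = 2225 px; one third is 741.67 px.
The lower-left point is one-third across and two-thirds down within the crop:
x = 153 + 1 × 211.33 ≈ 364; y = 387 + 2 × 741.67 ≈ 1870.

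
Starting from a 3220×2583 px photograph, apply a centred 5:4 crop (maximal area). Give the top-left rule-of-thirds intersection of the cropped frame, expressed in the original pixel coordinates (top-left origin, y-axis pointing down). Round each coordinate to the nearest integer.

x = 1073 px, y = 862 px

3220/2583 < 5/4, so the 5:4 crop keeps the full width 3220 and trims height to 3220 × 4/5 = 2576.00 px.
Top offset = (2583 − 2576.00)/2 = 3.50 px; left offset = 0.
Top-left is one-third across and one-third down within the crop:
x = 0.00 + 1 × 3220.00/3 ≈ 1073; y = 3.50 + 1 × 2576.00/3 ≈ 862.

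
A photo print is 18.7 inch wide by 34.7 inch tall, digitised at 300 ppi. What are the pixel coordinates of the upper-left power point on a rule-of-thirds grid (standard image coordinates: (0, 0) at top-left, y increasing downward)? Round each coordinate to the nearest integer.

(1870, 3470)

In pixels the canvas is 18.7 × 300 = 5610 wide and 34.7 × 300 = 10410 tall.
The upper-left point is one-third across and one-third down:
x = 1 × 5610/3 ≈ 1870; y = 1 × 10410/3 ≈ 3470.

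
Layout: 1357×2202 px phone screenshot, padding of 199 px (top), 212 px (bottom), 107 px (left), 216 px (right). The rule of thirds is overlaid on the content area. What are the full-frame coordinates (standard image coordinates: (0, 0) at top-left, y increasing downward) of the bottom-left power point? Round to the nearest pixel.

Content width = 1357 − 107 − 216 = 1034 px; content height = 2202 − 199 − 212 = 1791 px.
Bottom-left is one-third across and two-thirds down within the content area.
x = 107 + 1 × 1034/3 = 107 + 344.67 ≈ 452
y = 199 + 2 × 1791/3 = 199 + 1194.00 ≈ 1393

x = 452 px, y = 1393 px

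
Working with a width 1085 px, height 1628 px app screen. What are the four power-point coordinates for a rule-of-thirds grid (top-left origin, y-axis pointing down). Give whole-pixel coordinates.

(362, 543), (723, 543), (362, 1085), (723, 1085)

One third of 1085 is 361.67; one third of 1628 is 542.67.
Vertical third lines at x = 362 and x = 723; horizontal third lines at y = 543 and y = 1085.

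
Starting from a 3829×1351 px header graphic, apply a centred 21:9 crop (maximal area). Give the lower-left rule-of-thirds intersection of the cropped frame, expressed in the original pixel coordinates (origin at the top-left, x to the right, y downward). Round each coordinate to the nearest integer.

3829/1351 > 21/9, so the 21:9 crop keeps the full height 1351 and trims width to 1351 × 21/9 = 3152.33 px.
Left offset = (3829 − 3152.33)/2 = 338.33 px; top offset = 0.
Lower-left is one-third across and two-thirds down within the crop:
x = 338.33 + 1 × 3152.33/3 ≈ 1389; y = 0.00 + 2 × 1351.00/3 ≈ 901.

x = 1389 px, y = 901 px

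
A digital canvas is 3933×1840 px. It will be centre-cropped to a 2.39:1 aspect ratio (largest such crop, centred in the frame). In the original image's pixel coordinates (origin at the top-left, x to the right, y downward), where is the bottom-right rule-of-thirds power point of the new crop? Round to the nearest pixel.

(2622, 1194)

3933/1840 < 2.39/1, so the 2.39:1 crop keeps the full width 3933 and trims height to 3933 × 1/2.39 = 1645.61 px.
Top offset = (1840 − 1645.61)/2 = 97.20 px; left offset = 0.
Bottom-right is two-thirds across and two-thirds down within the crop:
x = 0.00 + 2 × 3933.00/3 ≈ 2622; y = 97.20 + 2 × 1645.61/3 ≈ 1194.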